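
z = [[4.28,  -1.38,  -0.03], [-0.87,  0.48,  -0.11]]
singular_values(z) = [4.6, 0.22]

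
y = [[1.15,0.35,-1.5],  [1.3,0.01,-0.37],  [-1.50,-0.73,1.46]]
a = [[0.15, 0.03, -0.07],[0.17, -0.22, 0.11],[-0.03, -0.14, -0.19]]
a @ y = [[0.32, 0.1, -0.34],[-0.26, -0.02, -0.01],[0.07, 0.13, -0.18]]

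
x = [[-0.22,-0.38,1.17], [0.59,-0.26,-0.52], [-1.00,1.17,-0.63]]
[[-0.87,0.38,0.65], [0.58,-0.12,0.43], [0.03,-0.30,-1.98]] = x@ [[0.95, 0.41, 0.56], [0.64, 0.37, -1.04], [-0.36, 0.52, 0.32]]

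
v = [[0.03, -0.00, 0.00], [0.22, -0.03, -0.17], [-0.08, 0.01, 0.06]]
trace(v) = 0.06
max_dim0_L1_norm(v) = 0.33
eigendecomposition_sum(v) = [[0.0, 0.00, 0.0], [2.32, -0.02, -0.16], [-0.86, 0.01, 0.06]] + [[-0.0, -0.00, -0.00], [0.00, -0.01, -0.01], [-0.0, 0.00, 0.00]] + [[0.03, 0.00, 0.00], [-2.10, 0.00, 0.0], [0.78, 0.00, 0.0]]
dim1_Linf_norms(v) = [0.03, 0.22, 0.08]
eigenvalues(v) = [0.03, -0.0, 0.03]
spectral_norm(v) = 0.30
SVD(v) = [[-0.08, 0.99, 0.08], [-0.94, -0.10, 0.33], [0.34, -0.05, 0.94]] @ diag([0.2980911499743724, 0.01847619023569279, 0.0005447029747381029]) @ [[-0.79, 0.11, 0.6], [0.61, 0.14, 0.78], [0.0, -0.98, 0.17]]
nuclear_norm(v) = 0.32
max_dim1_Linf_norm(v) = 0.22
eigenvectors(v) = [[0.00, 0.0, 0.01], [-0.94, 0.99, -0.94], [0.35, -0.16, 0.35]]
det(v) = -0.00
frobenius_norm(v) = 0.30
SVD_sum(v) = [[0.02, -0.0, -0.01], [0.22, -0.03, -0.17], [-0.08, 0.01, 0.06]] + [[0.01, 0.0, 0.01], [-0.00, -0.0, -0.00], [-0.00, -0.0, -0.00]] + [[0.0,-0.00,0.00], [0.0,-0.00,0.00], [0.0,-0.0,0.0]]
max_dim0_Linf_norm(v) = 0.22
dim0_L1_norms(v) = [0.33, 0.04, 0.23]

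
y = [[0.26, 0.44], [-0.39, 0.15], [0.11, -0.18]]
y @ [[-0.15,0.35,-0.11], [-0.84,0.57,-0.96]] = [[-0.41, 0.34, -0.45],[-0.07, -0.05, -0.1],[0.13, -0.06, 0.16]]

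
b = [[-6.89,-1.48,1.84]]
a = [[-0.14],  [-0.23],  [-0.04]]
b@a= [[1.23]]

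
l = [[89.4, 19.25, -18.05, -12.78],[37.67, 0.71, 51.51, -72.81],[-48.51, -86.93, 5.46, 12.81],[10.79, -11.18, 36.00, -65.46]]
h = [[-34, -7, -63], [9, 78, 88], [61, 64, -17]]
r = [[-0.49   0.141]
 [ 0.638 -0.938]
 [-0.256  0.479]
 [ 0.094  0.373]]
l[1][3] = -72.81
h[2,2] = -17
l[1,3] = -72.81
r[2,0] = -0.256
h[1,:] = [9, 78, 88]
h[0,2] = -63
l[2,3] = 12.81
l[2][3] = 12.81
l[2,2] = 5.46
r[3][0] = 0.094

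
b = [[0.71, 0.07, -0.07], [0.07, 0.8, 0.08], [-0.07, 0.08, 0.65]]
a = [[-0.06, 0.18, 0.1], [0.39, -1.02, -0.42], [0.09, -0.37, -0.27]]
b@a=[[-0.02,  0.08,  0.06], [0.32,  -0.83,  -0.35], [0.09,  -0.33,  -0.22]]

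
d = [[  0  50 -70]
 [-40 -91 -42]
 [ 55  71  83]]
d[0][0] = 0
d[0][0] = 0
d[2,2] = 83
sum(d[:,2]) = -29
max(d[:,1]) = 71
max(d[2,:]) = 83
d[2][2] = 83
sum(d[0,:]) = -20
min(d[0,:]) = -70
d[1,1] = -91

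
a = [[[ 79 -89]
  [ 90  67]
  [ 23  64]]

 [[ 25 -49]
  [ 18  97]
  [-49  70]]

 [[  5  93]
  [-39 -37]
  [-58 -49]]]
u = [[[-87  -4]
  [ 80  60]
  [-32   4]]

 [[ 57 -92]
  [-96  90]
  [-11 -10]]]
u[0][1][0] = 80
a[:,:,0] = [[79, 90, 23], [25, 18, -49], [5, -39, -58]]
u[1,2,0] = -11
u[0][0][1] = -4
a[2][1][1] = -37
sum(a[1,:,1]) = 118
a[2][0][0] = 5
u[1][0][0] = 57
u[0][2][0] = -32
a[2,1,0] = -39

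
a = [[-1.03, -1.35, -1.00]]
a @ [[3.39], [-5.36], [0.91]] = [[2.83]]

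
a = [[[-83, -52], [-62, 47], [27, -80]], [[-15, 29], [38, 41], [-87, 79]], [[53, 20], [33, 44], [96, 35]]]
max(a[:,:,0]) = 96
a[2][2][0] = 96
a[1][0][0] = -15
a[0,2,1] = -80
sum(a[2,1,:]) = 77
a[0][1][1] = 47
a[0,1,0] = -62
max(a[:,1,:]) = 47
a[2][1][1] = 44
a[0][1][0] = -62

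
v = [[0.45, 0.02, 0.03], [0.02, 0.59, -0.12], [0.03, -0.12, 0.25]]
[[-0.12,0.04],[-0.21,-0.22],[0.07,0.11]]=v @[[-0.26, 0.08], [-0.31, -0.32], [0.17, 0.27]]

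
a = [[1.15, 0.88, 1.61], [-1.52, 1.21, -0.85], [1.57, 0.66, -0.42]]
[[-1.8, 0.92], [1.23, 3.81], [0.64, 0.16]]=a @ [[0.01,-0.8], [0.17,2.13], [-1.22,-0.02]]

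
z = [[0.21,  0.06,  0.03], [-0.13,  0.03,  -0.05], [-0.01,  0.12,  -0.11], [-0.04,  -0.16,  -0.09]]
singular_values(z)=[0.27, 0.2, 0.13]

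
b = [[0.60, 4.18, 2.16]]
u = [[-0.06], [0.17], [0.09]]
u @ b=[[-0.04, -0.25, -0.13], [0.1, 0.71, 0.37], [0.05, 0.38, 0.19]]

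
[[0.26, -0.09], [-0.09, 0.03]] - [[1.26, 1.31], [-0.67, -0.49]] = [[-1.0, -1.40], [0.58, 0.52]]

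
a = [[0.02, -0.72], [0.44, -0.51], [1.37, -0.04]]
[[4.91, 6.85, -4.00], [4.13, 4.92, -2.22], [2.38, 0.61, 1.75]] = a @ [[1.54, 0.17, 1.44], [-6.77, -9.51, 5.60]]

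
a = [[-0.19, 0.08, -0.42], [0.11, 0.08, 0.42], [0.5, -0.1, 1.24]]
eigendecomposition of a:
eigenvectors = [[-0.28, 0.83, -0.43], [0.36, 0.46, -0.89], [0.89, -0.30, 0.11]]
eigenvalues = [1.04, 0.01, 0.08]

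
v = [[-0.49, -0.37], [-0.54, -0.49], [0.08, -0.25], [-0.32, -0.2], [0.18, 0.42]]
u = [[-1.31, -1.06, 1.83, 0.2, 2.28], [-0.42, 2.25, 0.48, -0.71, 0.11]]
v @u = [[0.8,-0.31,-1.07,0.16,-1.16], [0.91,-0.53,-1.22,0.24,-1.29], [0.0,-0.65,0.03,0.19,0.15], [0.5,-0.11,-0.68,0.08,-0.75], [-0.41,0.75,0.53,-0.26,0.46]]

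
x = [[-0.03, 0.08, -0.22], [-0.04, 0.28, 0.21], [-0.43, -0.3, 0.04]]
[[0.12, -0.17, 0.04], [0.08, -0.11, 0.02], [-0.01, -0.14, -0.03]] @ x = [[-0.01, -0.05, -0.06], [-0.01, -0.03, -0.04], [0.02, -0.03, -0.03]]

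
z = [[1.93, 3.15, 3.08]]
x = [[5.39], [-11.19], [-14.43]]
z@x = [[-69.29]]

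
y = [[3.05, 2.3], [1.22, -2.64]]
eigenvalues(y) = [3.51, -3.1]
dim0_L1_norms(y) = [4.27, 4.94]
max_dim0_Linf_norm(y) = 3.05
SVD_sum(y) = [[2.36, 2.87], [-0.8, -0.97]] + [[0.69, -0.57], [2.02, -1.67]]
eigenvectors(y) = [[0.98, -0.35], [0.19, 0.94]]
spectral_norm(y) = 3.92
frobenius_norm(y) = 4.80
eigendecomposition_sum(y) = [[3.26, 1.22], [0.65, 0.24]] + [[-0.21,1.08], [0.57,-2.88]]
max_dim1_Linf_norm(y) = 3.05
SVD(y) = [[-0.95, 0.32], [0.32, 0.95]] @ diag([3.9229914218886814, 2.7677858124840187]) @ [[-0.64, -0.77], [0.77, -0.64]]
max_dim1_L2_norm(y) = 3.82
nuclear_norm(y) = 6.69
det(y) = -10.86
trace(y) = 0.41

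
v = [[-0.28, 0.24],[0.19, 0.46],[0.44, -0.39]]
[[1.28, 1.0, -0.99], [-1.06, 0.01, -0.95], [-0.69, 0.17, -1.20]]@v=[[-0.60, 1.15], [-0.12, 0.12], [-0.3, 0.38]]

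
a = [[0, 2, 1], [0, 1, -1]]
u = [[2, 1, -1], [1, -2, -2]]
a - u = [[-2, 1, 2], [-1, 3, 1]]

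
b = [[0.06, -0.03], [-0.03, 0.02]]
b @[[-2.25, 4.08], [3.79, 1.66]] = [[-0.25, 0.2], [0.14, -0.09]]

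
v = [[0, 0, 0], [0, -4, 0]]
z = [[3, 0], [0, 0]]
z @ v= [[0, 0, 0], [0, 0, 0]]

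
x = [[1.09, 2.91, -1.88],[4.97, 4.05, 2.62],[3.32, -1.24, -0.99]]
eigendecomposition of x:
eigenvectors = [[-0.45+0.00j, (0.07-0.5j), 0.07+0.50j], [(-0.89+0j), (0.02+0.48j), 0.02-0.48j], [-0.05+0.00j, -0.72+0.00j, -0.72-0.00j]]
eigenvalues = [(6.69+0j), (-1.27+3.12j), (-1.27-3.12j)]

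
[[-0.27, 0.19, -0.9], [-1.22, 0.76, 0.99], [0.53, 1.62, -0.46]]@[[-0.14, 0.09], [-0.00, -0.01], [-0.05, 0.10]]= [[0.08, -0.12], [0.12, -0.02], [-0.05, -0.01]]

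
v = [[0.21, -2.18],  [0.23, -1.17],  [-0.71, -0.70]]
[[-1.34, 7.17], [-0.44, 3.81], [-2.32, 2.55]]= v@[[2.43, -0.32], [0.85, -3.32]]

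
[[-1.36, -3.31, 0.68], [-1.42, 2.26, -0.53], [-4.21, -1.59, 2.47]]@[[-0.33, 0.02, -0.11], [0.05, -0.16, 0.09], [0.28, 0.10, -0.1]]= [[0.47, 0.57, -0.22],[0.43, -0.44, 0.41],[2.00, 0.42, 0.07]]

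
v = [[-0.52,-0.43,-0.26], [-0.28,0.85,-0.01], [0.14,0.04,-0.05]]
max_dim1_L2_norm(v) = 0.89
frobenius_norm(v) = 1.16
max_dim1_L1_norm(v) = 1.21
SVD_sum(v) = [[-0.01, -0.46, -0.06], [0.01, 0.83, 0.1], [0.0, 0.04, 0.00]] + [[-0.52, 0.03, -0.19],  [-0.29, 0.02, -0.11],  [0.11, -0.01, 0.04]] + [[0.01, 0.00, -0.02], [0.00, 0.0, -0.00], [0.03, 0.01, -0.09]]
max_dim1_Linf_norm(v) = 0.85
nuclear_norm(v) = 1.71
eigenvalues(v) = [0.93, -0.53, -0.13]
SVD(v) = [[-0.48, 0.86, -0.17], [0.87, 0.48, -0.05], [0.04, -0.17, -0.98]] @ diag([0.959763432668486, 0.6452221031474081, 0.10071043105081129]) @ [[0.01,0.99,0.12],[-0.94,0.05,-0.34],[-0.34,-0.11,0.93]]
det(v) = 0.06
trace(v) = 0.28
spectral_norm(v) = 0.96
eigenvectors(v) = [[-0.28,0.94,-0.45], [0.96,0.19,-0.12], [-0.0,-0.29,0.88]]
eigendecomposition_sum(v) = [[0.05,-0.26,-0.01], [-0.17,0.88,0.04], [0.00,-0.00,-0.00]] + [[-0.59,-0.18,-0.33], [-0.12,-0.04,-0.07], [0.18,0.05,0.1]] + [[0.02, 0.01, 0.08], [0.01, 0.00, 0.02], [-0.04, -0.01, -0.15]]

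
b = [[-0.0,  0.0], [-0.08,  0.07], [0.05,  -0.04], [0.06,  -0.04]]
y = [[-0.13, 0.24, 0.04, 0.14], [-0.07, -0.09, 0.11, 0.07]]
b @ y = [[0.0,  0.0,  0.00,  0.00], [0.01,  -0.03,  0.00,  -0.01], [-0.0,  0.02,  -0.0,  0.0], [-0.00,  0.02,  -0.00,  0.01]]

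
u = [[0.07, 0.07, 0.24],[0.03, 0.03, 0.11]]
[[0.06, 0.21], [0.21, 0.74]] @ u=[[0.01, 0.01, 0.04], [0.04, 0.04, 0.13]]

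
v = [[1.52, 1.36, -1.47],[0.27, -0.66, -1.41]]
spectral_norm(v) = 2.63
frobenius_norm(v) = 2.97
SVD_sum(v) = [[1.43, 0.99, -1.75], [0.52, 0.36, -0.63]] + [[0.09, 0.37, 0.28], [-0.25, -1.02, -0.78]]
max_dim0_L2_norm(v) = 2.04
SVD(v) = [[-0.94, -0.34], [-0.34, 0.94]] @ diag([2.6253998189431127, 1.3873628907728037]) @ [[-0.58, -0.40, 0.71], [-0.19, -0.78, -0.6]]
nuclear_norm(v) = 4.01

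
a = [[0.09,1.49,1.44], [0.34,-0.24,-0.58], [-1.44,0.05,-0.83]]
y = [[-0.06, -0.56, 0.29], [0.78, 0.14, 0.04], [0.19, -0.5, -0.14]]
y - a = [[-0.15, -2.05, -1.15], [0.44, 0.38, 0.62], [1.63, -0.55, 0.69]]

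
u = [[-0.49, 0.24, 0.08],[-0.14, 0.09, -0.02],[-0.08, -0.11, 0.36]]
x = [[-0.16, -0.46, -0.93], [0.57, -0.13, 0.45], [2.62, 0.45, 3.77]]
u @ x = [[0.42, 0.23, 0.87], [0.02, 0.04, 0.1], [0.89, 0.21, 1.38]]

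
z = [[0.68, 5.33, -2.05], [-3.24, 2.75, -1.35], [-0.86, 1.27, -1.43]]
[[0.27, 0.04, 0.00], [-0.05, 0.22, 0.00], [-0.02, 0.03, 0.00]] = z@[[0.05, -0.06, 0.0], [0.06, 0.03, -0.00], [0.04, 0.04, -0.0]]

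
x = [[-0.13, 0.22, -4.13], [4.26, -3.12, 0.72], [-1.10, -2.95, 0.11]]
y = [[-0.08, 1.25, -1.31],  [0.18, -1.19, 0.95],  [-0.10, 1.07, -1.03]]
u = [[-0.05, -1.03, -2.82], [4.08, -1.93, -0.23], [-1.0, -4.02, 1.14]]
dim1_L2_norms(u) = [3.0, 4.52, 4.3]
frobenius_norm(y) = 2.80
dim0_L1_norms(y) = [0.36, 3.51, 3.29]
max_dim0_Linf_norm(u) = 4.08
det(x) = 65.57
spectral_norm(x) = 5.55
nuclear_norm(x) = 12.50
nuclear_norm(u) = 11.75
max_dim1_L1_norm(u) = 6.24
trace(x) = -3.14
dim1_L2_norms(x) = [4.14, 5.33, 3.15]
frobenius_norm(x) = 7.45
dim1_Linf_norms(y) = [1.31, 1.19, 1.07]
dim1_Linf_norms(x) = [4.13, 4.26, 2.95]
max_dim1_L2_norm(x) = 5.33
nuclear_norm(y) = 2.98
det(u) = 56.41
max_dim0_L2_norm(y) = 2.03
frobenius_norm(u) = 6.92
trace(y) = -2.30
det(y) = -0.00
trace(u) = -0.84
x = u + y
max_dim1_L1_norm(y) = 2.64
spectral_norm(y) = 2.80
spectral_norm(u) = 4.84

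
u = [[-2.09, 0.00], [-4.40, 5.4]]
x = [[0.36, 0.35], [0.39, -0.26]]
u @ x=[[-0.75, -0.73], [0.52, -2.94]]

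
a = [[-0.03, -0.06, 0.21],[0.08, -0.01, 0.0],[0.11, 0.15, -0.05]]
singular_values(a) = [0.26, 0.14, 0.07]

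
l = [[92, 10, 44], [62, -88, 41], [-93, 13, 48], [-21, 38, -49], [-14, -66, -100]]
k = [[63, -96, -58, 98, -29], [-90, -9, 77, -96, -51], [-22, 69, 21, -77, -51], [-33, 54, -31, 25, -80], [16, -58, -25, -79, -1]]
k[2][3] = -77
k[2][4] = -51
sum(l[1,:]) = 15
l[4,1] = -66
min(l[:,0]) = -93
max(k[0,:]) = 98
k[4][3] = -79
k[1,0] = -90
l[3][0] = -21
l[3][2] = -49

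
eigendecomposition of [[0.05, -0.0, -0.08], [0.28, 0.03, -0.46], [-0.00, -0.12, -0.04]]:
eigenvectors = [[-0.14, 0.85, 0.16], [-0.92, -0.18, 0.82], [0.37, 0.50, 0.55]]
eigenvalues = [0.26, 0.0, -0.22]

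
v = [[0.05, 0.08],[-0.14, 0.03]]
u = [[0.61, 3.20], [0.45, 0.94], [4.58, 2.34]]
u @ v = [[-0.42, 0.14], [-0.11, 0.06], [-0.10, 0.44]]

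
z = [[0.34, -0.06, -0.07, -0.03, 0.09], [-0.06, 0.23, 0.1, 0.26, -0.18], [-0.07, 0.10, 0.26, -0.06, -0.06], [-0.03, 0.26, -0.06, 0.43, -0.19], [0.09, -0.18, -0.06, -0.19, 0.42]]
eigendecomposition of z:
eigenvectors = [[-0.22, 0.63, -0.0, 0.74, -0.02], [0.49, 0.01, 0.77, 0.15, 0.39], [0.11, -0.58, -0.40, 0.54, 0.45], [0.61, 0.49, -0.50, -0.23, 0.31], [-0.58, 0.16, 0.05, -0.29, 0.74]]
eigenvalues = [0.82, 0.4, -0.0, 0.25, 0.21]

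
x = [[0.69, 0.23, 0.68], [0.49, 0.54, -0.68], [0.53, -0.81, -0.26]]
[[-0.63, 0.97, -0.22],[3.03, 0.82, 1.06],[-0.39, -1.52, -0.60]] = x @ [[0.85, 0.28, 0.06], [1.81, 1.9, 1.01], [-2.4, 0.5, -0.72]]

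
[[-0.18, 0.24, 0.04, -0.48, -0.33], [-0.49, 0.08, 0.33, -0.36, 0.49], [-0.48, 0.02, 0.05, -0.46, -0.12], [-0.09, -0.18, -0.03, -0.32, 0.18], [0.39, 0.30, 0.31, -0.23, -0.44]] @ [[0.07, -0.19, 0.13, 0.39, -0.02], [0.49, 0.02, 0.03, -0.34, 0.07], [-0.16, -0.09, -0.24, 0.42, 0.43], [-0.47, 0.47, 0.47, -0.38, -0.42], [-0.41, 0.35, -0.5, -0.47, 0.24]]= [[0.46,-0.31,-0.09,0.2,0.16], [-0.08,0.07,-0.55,-0.17,0.43], [0.23,-0.17,-0.23,0.06,0.20], [-0.01,-0.07,-0.25,0.05,0.15], [0.41,-0.36,0.10,0.47,0.14]]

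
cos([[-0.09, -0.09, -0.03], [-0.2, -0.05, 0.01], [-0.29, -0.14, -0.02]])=[[0.98, -0.01, -0.00], [-0.01, 0.99, -0.00], [-0.03, -0.02, 1.00]]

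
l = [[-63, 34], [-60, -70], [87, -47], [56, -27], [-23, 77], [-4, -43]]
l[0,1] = 34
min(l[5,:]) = -43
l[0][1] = 34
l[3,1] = -27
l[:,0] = [-63, -60, 87, 56, -23, -4]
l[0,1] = 34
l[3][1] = -27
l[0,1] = 34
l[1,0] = -60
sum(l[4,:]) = 54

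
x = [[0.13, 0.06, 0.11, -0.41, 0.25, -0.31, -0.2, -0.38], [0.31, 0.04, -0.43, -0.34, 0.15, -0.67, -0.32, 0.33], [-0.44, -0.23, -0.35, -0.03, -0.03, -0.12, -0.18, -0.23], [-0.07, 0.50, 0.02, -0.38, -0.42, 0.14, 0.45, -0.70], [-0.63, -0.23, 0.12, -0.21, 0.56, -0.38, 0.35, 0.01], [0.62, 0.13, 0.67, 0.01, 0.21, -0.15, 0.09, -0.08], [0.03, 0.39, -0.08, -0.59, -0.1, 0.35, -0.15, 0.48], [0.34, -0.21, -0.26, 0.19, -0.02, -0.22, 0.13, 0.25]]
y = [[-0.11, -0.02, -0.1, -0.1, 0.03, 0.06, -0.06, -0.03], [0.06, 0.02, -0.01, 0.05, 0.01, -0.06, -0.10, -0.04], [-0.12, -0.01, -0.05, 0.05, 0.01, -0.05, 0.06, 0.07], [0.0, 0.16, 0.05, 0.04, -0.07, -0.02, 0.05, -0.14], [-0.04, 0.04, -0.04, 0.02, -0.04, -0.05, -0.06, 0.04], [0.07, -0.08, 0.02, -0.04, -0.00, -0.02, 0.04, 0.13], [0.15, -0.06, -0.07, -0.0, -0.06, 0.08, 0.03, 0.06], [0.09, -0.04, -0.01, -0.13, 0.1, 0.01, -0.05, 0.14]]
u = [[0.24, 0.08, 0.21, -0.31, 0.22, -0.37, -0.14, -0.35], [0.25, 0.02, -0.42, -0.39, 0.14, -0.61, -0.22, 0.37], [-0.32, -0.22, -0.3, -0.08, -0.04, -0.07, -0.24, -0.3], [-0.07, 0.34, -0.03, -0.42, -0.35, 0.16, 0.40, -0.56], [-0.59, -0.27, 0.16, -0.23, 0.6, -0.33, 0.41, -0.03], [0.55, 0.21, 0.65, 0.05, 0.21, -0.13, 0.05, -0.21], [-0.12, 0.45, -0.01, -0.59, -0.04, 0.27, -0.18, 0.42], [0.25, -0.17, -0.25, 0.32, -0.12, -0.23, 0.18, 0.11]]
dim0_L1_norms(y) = [0.64, 0.43, 0.35, 0.43, 0.32, 0.35, 0.45, 0.65]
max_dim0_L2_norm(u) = 0.98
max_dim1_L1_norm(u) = 2.62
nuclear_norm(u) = 5.90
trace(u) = -0.06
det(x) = 0.01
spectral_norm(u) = 1.18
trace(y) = 0.01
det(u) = -0.00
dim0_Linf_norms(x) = [0.63, 0.5, 0.67, 0.59, 0.56, 0.67, 0.45, 0.7]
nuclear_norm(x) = 6.34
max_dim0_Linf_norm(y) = 0.16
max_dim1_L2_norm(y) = 0.24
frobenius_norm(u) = 2.46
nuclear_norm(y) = 1.32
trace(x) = -0.05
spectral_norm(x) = 1.34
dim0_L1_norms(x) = [2.57, 1.79, 2.04, 2.16, 1.74, 2.34, 1.87, 2.46]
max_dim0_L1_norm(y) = 0.65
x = y + u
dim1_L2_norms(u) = [0.73, 0.98, 0.63, 0.96, 1.07, 0.94, 0.92, 0.61]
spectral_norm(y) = 0.36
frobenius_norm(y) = 0.55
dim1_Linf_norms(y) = [0.11, 0.1, 0.12, 0.16, 0.06, 0.13, 0.15, 0.14]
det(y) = 0.00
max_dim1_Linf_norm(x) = 0.7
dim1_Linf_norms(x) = [0.41, 0.67, 0.44, 0.7, 0.63, 0.67, 0.59, 0.34]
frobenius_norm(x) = 2.59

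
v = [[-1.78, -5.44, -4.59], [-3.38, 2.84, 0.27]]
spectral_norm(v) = 7.54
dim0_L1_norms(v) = [5.16, 8.28, 4.86]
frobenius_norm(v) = 8.57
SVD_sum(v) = [[-0.75, -5.78, -4.31], [0.22, 1.65, 1.23]] + [[-1.03, 0.34, -0.28], [-3.6, 1.19, -0.96]]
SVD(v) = [[-0.96, 0.27], [0.27, 0.96]] @ diag([7.54202893876937, 4.063348309801337]) @ [[0.1, 0.80, 0.59], [-0.92, 0.3, -0.25]]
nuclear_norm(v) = 11.61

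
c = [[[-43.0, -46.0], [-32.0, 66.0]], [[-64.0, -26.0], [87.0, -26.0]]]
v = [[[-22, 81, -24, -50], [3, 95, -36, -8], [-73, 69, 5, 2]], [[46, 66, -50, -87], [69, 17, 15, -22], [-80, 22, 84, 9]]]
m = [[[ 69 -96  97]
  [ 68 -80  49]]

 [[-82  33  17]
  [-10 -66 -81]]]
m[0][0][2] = 97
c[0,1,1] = 66.0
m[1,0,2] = 17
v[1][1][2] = 15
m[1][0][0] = -82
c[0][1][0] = -32.0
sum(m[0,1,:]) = 37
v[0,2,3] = 2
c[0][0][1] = -46.0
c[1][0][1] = -26.0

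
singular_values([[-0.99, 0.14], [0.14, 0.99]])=[1.0, 1.0]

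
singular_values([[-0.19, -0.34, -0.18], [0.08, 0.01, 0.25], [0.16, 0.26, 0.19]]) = [0.58, 0.2, 0.0]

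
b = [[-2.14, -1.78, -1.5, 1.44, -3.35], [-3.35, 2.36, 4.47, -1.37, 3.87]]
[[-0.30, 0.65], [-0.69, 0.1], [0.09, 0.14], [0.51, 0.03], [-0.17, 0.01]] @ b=[[-1.54,2.07,3.36,-1.32,3.52], [1.14,1.46,1.48,-1.13,2.7], [-0.66,0.17,0.49,-0.06,0.24], [-1.19,-0.84,-0.63,0.69,-1.59], [0.33,0.33,0.30,-0.26,0.61]]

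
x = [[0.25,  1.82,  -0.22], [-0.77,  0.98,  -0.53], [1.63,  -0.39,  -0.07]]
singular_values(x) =[2.26, 1.67, 0.38]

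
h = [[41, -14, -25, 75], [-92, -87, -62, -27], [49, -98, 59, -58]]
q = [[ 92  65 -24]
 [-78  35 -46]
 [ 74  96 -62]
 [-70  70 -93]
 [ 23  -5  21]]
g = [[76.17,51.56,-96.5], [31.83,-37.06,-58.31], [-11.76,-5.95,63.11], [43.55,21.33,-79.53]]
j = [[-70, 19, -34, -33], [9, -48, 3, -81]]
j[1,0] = 9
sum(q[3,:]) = -93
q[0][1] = 65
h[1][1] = -87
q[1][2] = -46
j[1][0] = 9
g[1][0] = 31.83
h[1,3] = -27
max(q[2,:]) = 96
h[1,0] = -92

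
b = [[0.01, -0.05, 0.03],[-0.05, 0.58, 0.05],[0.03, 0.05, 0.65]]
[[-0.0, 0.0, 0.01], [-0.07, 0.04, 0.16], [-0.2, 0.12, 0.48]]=b @ [[0.12, -0.08, -0.30], [-0.08, 0.05, 0.19], [-0.30, 0.19, 0.74]]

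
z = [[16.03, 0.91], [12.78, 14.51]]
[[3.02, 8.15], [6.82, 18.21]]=z @ [[0.17, 0.46],[0.32, 0.85]]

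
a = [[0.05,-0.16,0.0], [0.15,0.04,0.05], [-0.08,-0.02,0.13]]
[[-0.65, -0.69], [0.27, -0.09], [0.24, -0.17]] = a @ [[-0.09, -1.19],[4.06, 3.95],[2.45, -1.4]]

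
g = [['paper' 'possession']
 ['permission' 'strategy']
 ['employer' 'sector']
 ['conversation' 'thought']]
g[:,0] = ['paper', 'permission', 'employer', 'conversation']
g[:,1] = ['possession', 'strategy', 'sector', 'thought']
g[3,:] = ['conversation', 'thought']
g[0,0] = 'paper'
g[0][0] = 'paper'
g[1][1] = 'strategy'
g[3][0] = 'conversation'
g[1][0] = 'permission'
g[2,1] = 'sector'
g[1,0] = 'permission'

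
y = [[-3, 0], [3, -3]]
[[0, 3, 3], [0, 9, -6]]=y@ [[0, -1, -1], [0, -4, 1]]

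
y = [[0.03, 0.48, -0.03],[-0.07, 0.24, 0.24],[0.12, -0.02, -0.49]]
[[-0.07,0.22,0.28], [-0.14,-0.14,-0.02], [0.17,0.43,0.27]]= y@[[0.89,0.99,0.47], [-0.2,0.36,0.52], [-0.12,-0.64,-0.46]]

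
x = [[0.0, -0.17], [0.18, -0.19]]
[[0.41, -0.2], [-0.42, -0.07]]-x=[[0.41, -0.03], [-0.60, 0.12]]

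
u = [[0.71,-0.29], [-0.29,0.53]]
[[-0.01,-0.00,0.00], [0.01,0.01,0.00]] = u@ [[0.00, 0.0, -0.0], [0.02, 0.01, -0.0]]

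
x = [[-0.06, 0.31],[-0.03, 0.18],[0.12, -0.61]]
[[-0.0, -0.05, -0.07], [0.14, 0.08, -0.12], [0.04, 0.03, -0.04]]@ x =[[-0.01, 0.03],[-0.03, 0.13],[-0.01, 0.04]]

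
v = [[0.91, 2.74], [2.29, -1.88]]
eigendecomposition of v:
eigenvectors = [[0.88,-0.54], [0.47,0.84]]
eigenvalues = [2.38, -3.35]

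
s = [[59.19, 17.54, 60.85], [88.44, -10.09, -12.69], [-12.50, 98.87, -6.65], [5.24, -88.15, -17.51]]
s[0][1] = 17.54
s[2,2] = -6.65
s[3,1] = -88.15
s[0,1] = 17.54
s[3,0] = 5.24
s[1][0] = 88.44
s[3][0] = 5.24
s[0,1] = 17.54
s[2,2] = -6.65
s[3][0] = 5.24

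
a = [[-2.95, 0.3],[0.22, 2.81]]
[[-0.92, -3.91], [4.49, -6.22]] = a @ [[0.47,1.09], [1.56,-2.30]]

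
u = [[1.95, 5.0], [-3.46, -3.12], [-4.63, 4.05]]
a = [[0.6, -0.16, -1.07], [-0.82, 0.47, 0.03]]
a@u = [[6.68, -0.83], [-3.36, -5.44]]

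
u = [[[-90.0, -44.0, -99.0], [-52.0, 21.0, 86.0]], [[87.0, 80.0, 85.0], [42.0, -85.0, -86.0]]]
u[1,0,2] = 85.0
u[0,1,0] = -52.0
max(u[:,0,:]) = 87.0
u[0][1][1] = 21.0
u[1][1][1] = -85.0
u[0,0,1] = -44.0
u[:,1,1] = [21.0, -85.0]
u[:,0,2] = [-99.0, 85.0]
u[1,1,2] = -86.0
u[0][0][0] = -90.0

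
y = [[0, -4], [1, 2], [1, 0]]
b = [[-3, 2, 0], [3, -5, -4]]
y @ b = [[-12, 20, 16], [3, -8, -8], [-3, 2, 0]]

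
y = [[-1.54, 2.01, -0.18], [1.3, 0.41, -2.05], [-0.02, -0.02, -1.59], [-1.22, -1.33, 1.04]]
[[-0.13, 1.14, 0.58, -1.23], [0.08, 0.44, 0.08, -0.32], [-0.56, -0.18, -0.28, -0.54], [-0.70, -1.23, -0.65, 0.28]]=y@[[0.49, 0.25, 0.19, 0.38], [0.34, 0.77, 0.45, -0.29], [0.34, 0.10, 0.17, 0.34]]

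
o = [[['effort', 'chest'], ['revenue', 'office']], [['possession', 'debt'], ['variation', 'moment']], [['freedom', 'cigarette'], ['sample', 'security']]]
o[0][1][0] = 'revenue'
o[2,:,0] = ['freedom', 'sample']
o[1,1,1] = 'moment'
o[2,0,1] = 'cigarette'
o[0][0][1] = 'chest'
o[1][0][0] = 'possession'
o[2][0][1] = 'cigarette'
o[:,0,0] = ['effort', 'possession', 'freedom']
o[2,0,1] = 'cigarette'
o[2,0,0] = 'freedom'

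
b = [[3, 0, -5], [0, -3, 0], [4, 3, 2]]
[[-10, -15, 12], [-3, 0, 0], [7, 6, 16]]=b@[[0, 0, 4], [1, 0, 0], [2, 3, 0]]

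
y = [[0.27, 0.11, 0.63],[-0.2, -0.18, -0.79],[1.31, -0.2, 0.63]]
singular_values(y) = [1.67, 0.73, 0.0]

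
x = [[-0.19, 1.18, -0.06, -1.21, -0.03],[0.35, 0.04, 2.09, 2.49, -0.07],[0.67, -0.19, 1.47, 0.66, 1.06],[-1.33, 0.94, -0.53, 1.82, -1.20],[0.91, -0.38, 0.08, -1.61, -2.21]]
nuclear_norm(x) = 10.95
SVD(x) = [[0.25, 0.04, -0.12, 0.95, -0.13], [-0.73, -0.09, 0.48, 0.19, -0.45], [-0.34, -0.49, 0.03, 0.21, 0.77], [-0.27, 0.86, 0.08, 0.1, 0.40], [0.47, -0.01, 0.87, 0.01, 0.17]] @ diag([4.174133165079753, 2.9093667026622616, 2.478688828576681, 1.381519998325202, 0.0013765675075679096]) @ [[0.06, -0.03, -0.44, -0.86, -0.25], [-0.53, 0.33, -0.47, 0.35, -0.52], [0.36, -0.15, 0.43, 0.04, -0.81], [-0.07, 0.85, 0.44, -0.27, 0.03], [0.77, 0.37, -0.45, 0.26, 0.04]]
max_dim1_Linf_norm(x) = 2.49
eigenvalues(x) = [3.12, -2.56, 1.81, -1.44, -0.0]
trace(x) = 0.93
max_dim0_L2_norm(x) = 3.74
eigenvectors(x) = [[0.05,-0.13,0.39,0.74,-0.77], [-0.62,-0.01,0.79,-0.37,-0.37], [-0.03,0.3,0.47,-0.35,0.45], [-0.74,-0.25,0.11,0.41,-0.26], [0.27,-0.91,-0.02,0.16,-0.04]]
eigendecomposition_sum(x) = [[0.08, -0.03, 0.02, -0.16, 0.04], [-0.99, 0.33, -0.23, 2.08, -0.51], [-0.05, 0.02, -0.01, 0.10, -0.02], [-1.18, 0.40, -0.28, 2.49, -0.62], [0.44, -0.15, 0.10, -0.93, 0.23]] + [[0.09, -0.06, 0.03, -0.07, -0.34], [0.01, -0.01, 0.00, -0.01, -0.03], [-0.22, 0.15, -0.08, 0.16, 0.8], [0.18, -0.13, 0.07, -0.13, -0.67], [0.67, -0.47, 0.24, -0.48, -2.43]] + [[0.45,0.14,0.89,-0.03,0.24],[0.92,0.28,1.81,-0.06,0.49],[0.55,0.17,1.09,-0.04,0.29],[0.12,0.04,0.24,-0.01,0.07],[-0.02,-0.01,-0.05,0.0,-0.01]] + [[-0.81, 1.13, -1.01, -0.95, 0.03], [0.41, -0.57, 0.51, 0.48, -0.01], [0.38, -0.53, 0.47, 0.45, -0.01], [-0.45, 0.63, -0.56, -0.53, 0.01], [-0.18, 0.24, -0.22, -0.21, 0.01]] + [[-0.00,-0.0,0.00,0.0,0.0], [-0.0,-0.00,0.0,0.0,0.00], [0.0,0.0,-0.0,-0.00,-0.0], [-0.0,-0.00,0.0,0.0,0.0], [-0.00,-0.0,0.0,0.0,0.00]]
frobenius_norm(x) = 5.83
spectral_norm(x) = 4.17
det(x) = -0.06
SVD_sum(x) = [[0.06,-0.03,-0.46,-0.89,-0.25],[-0.19,0.08,1.35,2.60,0.75],[-0.09,0.04,0.64,1.23,0.35],[-0.07,0.03,0.51,0.98,0.28],[0.12,-0.05,-0.87,-1.68,-0.48]] + [[-0.06, 0.04, -0.05, 0.04, -0.06], [0.13, -0.08, 0.12, -0.09, 0.13], [0.75, -0.47, 0.67, -0.50, 0.75], [-1.32, 0.83, -1.18, 0.87, -1.32], [0.02, -0.01, 0.02, -0.01, 0.02]] + [[-0.11, 0.05, -0.13, -0.01, 0.25], [0.42, -0.18, 0.51, 0.05, -0.96], [0.02, -0.01, 0.03, 0.00, -0.05], [0.07, -0.03, 0.09, 0.01, -0.17], [0.77, -0.33, 0.92, 0.09, -1.75]] + [[-0.09, 1.12, 0.58, -0.35, 0.04], [-0.02, 0.23, 0.12, -0.07, 0.01], [-0.02, 0.25, 0.13, -0.08, 0.01], [-0.01, 0.12, 0.06, -0.04, 0.0], [-0.0, 0.01, 0.01, -0.0, 0.0]] + [[-0.0, -0.0, 0.0, -0.0, -0.0],[-0.0, -0.0, 0.0, -0.0, -0.0],[0.00, 0.00, -0.0, 0.00, 0.00],[0.00, 0.0, -0.0, 0.00, 0.0],[0.0, 0.0, -0.00, 0.0, 0.00]]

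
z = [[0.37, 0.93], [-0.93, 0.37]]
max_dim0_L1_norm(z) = 1.3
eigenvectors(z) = [[-0.71j, 0.00+0.71j], [0.71+0.00j, (0.71-0j)]]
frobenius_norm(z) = 1.42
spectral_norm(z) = 1.00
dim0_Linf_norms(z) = [0.93, 0.93]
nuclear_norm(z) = 2.00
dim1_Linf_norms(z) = [0.93, 0.93]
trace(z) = 0.74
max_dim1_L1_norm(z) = 1.3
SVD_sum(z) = [[0.00, 0.93],  [0.00, 0.37]] + [[0.37, 0.0], [-0.93, 0.00]]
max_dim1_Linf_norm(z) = 0.93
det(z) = 1.00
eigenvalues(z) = [(0.37+0.93j), (0.37-0.93j)]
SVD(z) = [[0.93, -0.37],[0.37, 0.93]] @ diag([1.0008995953640907, 1.0008995953640905]) @ [[0.0,1.0], [-1.00,-0.00]]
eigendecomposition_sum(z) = [[(0.18+0.47j), (0.46-0.18j)], [(-0.47+0.19j), 0.18+0.47j]] + [[(0.18-0.47j), (0.46+0.18j)], [-0.47-0.19j, (0.18-0.47j)]]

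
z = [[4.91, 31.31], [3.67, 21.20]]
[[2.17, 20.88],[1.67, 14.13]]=z @ [[0.57, -0.02], [-0.02, 0.67]]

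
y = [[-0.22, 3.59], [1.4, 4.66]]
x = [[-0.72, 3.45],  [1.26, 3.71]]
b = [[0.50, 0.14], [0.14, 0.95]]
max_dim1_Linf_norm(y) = 4.66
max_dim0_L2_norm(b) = 0.96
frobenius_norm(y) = 6.05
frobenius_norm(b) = 1.09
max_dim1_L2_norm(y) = 4.87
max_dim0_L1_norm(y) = 8.25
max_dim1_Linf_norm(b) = 0.95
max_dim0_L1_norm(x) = 7.16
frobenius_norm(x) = 5.27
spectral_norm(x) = 5.09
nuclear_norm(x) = 6.47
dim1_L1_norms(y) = [3.81, 6.06]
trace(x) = 2.99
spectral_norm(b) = 0.99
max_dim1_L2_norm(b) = 0.96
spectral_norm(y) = 5.97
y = b + x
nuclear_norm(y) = 6.98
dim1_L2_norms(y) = [3.6, 4.87]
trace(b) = 1.45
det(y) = -6.05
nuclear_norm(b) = 1.45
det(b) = 0.46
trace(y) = 4.44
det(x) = -7.02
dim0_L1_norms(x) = [1.98, 7.16]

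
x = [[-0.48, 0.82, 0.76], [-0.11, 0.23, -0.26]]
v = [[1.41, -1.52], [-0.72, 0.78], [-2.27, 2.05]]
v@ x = [[-0.51, 0.81, 1.47],[0.26, -0.41, -0.75],[0.86, -1.39, -2.26]]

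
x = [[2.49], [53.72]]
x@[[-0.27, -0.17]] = [[-0.67, -0.42], [-14.5, -9.13]]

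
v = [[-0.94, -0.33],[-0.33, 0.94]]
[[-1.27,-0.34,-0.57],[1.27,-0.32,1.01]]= v @ [[0.78, 0.43, 0.20], [1.63, -0.19, 1.15]]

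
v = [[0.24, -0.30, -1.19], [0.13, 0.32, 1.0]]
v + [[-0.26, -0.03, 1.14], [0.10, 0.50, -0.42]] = [[-0.02,-0.33,-0.05], [0.23,0.82,0.58]]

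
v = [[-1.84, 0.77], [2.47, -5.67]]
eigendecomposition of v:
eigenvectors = [[0.87, -0.18], [0.5, 0.98]]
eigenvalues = [-1.4, -6.11]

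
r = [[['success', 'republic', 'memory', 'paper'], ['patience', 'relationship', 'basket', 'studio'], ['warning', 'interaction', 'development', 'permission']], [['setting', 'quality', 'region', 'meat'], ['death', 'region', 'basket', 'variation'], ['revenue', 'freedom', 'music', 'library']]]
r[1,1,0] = 'death'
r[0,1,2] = 'basket'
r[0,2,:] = ['warning', 'interaction', 'development', 'permission']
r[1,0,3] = 'meat'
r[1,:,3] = ['meat', 'variation', 'library']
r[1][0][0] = 'setting'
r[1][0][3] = 'meat'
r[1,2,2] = 'music'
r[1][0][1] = 'quality'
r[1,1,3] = 'variation'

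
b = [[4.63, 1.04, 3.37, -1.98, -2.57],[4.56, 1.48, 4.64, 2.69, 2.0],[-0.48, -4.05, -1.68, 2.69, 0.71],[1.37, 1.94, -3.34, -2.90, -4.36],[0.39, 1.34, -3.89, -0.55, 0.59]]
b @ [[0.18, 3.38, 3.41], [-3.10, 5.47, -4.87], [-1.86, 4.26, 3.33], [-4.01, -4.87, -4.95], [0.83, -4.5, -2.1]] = [[-2.85,56.9,37.14], [-21.52,21.17,6.28], [5.40,-47.23,-2.31], [8.46,34.76,7.61], [5.85,-7.9,-16.67]]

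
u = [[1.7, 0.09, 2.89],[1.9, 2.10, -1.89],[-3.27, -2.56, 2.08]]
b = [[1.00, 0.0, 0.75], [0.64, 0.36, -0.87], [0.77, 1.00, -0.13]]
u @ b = [[3.98, 2.92, 0.82],  [1.79, -1.13, -0.16],  [-3.31, 1.16, -0.50]]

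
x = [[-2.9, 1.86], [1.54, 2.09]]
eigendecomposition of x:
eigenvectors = [[-0.96, -0.32], [0.27, -0.95]]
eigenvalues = [-3.42, 2.61]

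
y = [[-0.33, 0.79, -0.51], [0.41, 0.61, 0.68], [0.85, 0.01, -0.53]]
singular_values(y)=[1.0, 1.0, 1.0]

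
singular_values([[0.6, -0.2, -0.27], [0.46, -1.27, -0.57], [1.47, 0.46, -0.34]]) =[1.77, 1.41, 0.0]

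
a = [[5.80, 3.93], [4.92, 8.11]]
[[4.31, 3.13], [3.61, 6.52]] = a@[[0.75, -0.01],[-0.01, 0.81]]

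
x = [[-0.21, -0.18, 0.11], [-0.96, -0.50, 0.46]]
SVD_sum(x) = [[-0.24, -0.13, 0.11], [-0.95, -0.51, 0.46]] + [[0.03,-0.05,-0.0], [-0.01,0.01,0.00]]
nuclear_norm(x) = 1.27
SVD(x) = [[-0.24, -0.97], [-0.97, 0.24]] @ diag([1.2116464927216788, 0.060932558417114]) @ [[0.81, 0.44, -0.39], [-0.45, 0.89, 0.07]]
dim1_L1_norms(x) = [0.5, 1.92]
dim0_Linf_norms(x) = [0.96, 0.5, 0.46]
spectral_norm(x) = 1.21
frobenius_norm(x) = 1.21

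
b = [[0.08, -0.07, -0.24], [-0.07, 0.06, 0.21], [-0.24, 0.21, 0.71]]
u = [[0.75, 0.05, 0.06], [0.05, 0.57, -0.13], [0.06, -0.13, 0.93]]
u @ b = [[0.04, -0.04, -0.13], [-0.0, 0.0, 0.02], [-0.21, 0.18, 0.62]]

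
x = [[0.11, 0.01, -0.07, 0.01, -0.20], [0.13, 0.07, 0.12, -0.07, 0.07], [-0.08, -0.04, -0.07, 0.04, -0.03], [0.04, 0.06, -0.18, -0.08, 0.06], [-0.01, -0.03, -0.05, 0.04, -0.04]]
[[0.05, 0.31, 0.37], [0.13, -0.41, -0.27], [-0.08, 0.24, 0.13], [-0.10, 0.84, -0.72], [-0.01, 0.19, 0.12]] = x @ [[0.77,0.54,-1.22], [0.22,0.09,0.82], [0.49,-4.35,1.83], [0.69,-0.23,2.61], [0.03,0.24,-3.00]]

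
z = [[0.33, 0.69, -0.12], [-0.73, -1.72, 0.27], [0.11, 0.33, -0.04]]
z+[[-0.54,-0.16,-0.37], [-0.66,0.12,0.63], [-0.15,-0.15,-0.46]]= [[-0.21,0.53,-0.49],[-1.39,-1.6,0.9],[-0.04,0.18,-0.5]]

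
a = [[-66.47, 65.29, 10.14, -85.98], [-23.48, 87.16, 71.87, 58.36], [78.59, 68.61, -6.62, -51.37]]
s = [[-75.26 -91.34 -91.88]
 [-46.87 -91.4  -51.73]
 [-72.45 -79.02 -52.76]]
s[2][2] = -52.76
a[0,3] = -85.98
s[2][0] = -72.45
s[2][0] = -72.45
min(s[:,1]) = -91.4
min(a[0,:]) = -85.98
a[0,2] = 10.14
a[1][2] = 71.87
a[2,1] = 68.61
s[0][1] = -91.34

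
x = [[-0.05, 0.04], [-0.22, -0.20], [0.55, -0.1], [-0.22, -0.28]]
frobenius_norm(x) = 0.73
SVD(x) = [[-0.07,0.14], [-0.39,-0.46], [0.82,-0.55], [-0.41,-0.68]] @ diag([0.6404909736890221, 0.3486707797090092]) @ [[0.99, 0.17], [-0.17, 0.99]]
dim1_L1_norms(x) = [0.09, 0.42, 0.65, 0.5]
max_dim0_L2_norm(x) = 0.63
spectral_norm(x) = 0.64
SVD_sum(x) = [[-0.04, -0.01], [-0.25, -0.04], [0.52, 0.09], [-0.26, -0.05]] + [[-0.01,0.05], [0.03,-0.16], [0.03,-0.19], [0.04,-0.23]]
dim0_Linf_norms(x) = [0.55, 0.28]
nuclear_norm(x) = 0.99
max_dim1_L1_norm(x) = 0.65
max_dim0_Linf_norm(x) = 0.55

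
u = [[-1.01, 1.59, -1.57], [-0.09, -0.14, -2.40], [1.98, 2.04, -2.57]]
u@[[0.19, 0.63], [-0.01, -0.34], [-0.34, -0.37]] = [[0.33,-0.6], [0.8,0.88], [1.23,1.50]]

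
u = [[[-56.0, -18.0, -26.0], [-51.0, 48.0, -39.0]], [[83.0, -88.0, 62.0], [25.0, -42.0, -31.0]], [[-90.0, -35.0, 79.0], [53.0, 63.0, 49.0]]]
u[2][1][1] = 63.0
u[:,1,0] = [-51.0, 25.0, 53.0]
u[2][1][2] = 49.0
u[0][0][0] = -56.0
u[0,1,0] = -51.0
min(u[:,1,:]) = -51.0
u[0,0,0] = -56.0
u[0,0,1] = -18.0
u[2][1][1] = 63.0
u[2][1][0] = 53.0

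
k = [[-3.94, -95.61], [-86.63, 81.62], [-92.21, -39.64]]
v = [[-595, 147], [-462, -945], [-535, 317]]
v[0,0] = -595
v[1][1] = -945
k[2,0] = -92.21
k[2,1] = -39.64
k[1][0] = -86.63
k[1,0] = -86.63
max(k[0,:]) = -3.94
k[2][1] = -39.64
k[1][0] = -86.63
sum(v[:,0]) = -1592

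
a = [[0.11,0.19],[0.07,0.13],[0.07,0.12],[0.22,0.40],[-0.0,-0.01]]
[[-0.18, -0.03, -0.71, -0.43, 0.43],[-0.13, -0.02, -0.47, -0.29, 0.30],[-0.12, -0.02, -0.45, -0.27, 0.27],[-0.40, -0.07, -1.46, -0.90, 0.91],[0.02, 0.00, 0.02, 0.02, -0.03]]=a@[[1.05, 0.48, -2.54, -0.05, -0.76],[-1.58, -0.44, -2.26, -2.23, 2.69]]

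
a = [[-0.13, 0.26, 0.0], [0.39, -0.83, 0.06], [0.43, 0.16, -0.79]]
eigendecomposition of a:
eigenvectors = [[-0.77, -0.12, 0.3],[-0.4, 0.30, -0.94],[-0.50, 0.95, 0.14]]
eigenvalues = [0.0, -0.79, -0.96]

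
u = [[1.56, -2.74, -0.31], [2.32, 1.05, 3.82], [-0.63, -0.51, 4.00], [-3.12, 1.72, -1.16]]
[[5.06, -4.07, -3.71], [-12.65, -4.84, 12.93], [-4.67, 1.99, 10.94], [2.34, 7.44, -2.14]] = u@[[-1.49, -2.37, 0.24],[-2.5, 0.12, 1.16],[-1.72, 0.14, 2.92]]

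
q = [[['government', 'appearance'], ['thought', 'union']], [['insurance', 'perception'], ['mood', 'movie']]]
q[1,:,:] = [['insurance', 'perception'], ['mood', 'movie']]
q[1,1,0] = 'mood'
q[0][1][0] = 'thought'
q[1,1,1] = 'movie'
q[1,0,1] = 'perception'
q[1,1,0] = 'mood'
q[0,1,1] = 'union'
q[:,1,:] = [['thought', 'union'], ['mood', 'movie']]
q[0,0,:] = ['government', 'appearance']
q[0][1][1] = 'union'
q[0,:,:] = [['government', 'appearance'], ['thought', 'union']]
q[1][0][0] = 'insurance'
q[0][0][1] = 'appearance'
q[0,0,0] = 'government'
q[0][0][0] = 'government'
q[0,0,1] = 'appearance'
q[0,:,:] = [['government', 'appearance'], ['thought', 'union']]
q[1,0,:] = ['insurance', 'perception']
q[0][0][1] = 'appearance'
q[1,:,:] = [['insurance', 'perception'], ['mood', 'movie']]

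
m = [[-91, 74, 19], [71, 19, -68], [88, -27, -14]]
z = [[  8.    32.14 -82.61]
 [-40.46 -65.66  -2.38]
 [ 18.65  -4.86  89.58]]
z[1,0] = -40.46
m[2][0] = 88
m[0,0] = -91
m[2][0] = 88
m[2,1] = -27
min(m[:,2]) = -68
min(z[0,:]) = -82.61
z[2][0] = 18.65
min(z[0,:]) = -82.61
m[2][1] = -27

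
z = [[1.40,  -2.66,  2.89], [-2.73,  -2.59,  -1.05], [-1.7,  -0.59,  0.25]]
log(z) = [[(1.22+0.47j), -0.38+0.96j, (1.46-0.09j)], [0.02+1.35j, 1.58+2.74j, (-0.84-0.25j)], [-0.49+0.39j, (0.56+0.79j), -0.00-0.07j]]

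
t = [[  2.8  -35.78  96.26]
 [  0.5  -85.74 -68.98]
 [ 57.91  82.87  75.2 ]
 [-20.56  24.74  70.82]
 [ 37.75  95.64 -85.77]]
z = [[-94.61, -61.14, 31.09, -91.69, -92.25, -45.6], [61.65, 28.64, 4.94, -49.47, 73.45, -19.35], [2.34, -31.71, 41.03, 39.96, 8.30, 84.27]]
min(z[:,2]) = 4.94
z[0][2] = 31.09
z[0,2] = 31.09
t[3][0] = -20.56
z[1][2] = 4.94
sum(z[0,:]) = -354.20000000000005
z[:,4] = [-92.25, 73.45, 8.3]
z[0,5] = -45.6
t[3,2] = 70.82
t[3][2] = 70.82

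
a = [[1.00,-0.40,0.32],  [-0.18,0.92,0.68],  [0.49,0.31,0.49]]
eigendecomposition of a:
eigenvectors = [[0.43+0.00j,-0.66+0.00j,(-0.66-0j)], [(0.57+0j),0.16+0.60j,0.16-0.60j], [(-0.7+0j),-0.28+0.32j,-0.28-0.32j]]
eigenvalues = [(-0.06+0j), (1.23+0.2j), (1.23-0.2j)]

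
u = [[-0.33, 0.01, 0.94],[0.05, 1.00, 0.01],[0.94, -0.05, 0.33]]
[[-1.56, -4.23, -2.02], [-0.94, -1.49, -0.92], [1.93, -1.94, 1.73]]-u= [[-1.23, -4.24, -2.96], [-0.99, -2.49, -0.93], [0.99, -1.89, 1.40]]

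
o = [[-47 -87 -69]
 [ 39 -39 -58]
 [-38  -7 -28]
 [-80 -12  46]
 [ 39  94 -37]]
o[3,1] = -12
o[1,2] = -58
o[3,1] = -12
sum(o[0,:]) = -203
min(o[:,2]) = -69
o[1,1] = -39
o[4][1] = 94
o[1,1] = -39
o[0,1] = -87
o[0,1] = -87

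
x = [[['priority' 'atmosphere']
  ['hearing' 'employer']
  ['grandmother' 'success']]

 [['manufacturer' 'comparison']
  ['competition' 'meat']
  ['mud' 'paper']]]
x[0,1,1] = 'employer'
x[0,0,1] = 'atmosphere'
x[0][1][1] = 'employer'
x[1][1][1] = 'meat'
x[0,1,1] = 'employer'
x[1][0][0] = 'manufacturer'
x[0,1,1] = 'employer'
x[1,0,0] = 'manufacturer'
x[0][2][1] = 'success'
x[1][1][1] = 'meat'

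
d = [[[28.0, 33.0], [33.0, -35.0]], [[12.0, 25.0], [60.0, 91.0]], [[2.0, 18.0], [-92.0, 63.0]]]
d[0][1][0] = 33.0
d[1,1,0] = 60.0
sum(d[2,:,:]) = -9.0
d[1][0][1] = 25.0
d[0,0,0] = 28.0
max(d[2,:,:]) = 63.0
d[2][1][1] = 63.0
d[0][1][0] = 33.0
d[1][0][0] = 12.0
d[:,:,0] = [[28.0, 33.0], [12.0, 60.0], [2.0, -92.0]]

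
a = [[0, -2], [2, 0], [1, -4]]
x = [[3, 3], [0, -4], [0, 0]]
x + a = [[3, 1], [2, -4], [1, -4]]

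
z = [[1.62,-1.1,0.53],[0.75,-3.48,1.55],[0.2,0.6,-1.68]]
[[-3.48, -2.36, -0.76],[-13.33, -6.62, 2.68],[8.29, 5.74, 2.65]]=z@[[0.65,  -0.1,  -1.09], [2.15,  0.42,  -2.1], [-4.09,  -3.28,  -2.46]]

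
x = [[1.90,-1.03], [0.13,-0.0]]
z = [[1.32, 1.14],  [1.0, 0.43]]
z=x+[[-0.58, 2.17], [0.87, 0.43]]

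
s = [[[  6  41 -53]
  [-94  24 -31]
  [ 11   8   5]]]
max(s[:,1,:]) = 24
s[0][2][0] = 11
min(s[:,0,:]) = -53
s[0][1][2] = -31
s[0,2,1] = 8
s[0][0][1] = 41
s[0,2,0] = 11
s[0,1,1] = 24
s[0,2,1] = 8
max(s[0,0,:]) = 41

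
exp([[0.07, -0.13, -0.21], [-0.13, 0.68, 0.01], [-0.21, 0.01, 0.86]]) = [[1.12, -0.2, -0.35], [-0.2, 1.99, 0.05], [-0.35, 0.05, 2.40]]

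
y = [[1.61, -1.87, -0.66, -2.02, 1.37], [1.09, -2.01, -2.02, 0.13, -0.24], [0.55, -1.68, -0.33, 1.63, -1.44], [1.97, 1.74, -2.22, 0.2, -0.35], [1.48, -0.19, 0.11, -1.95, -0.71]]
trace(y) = -1.24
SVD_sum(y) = [[1.92,-1.37,-1.50,-1.1,0.13], [1.63,-1.17,-1.28,-0.94,0.11], [0.4,-0.28,-0.31,-0.23,0.03], [0.95,-0.68,-0.74,-0.54,0.06], [1.06,-0.76,-0.83,-0.61,0.07]] + [[-0.16, 0.04, 0.75, -1.27, 0.73], [0.12, -0.03, -0.58, 0.98, -0.56], [0.20, -0.05, -0.97, 1.64, -0.94], [0.14, -0.04, -0.66, 1.12, -0.64], [-0.10, 0.03, 0.5, -0.84, 0.48]] + [[-0.18, -0.54, 0.18, 0.1, -0.01], [-0.27, -0.79, 0.26, 0.15, -0.02], [-0.47, -1.37, 0.45, 0.26, -0.03], [0.84, 2.45, -0.81, -0.47, 0.06], [0.17, 0.51, -0.17, -0.10, 0.01]] + [[-0.15, -0.01, -0.23, 0.11, 0.41], [-0.15, -0.01, -0.22, 0.11, 0.39], [0.23, 0.02, 0.35, -0.17, -0.62], [-0.05, -0.00, -0.07, 0.03, 0.12], [0.46, 0.03, 0.69, -0.34, -1.21]] + [[0.19, 0.01, 0.15, 0.13, 0.12], [-0.25, -0.01, -0.2, -0.18, -0.16], [0.19, 0.01, 0.15, 0.13, 0.12], [0.09, 0.00, 0.07, 0.06, 0.05], [-0.10, -0.0, -0.08, -0.07, -0.06]]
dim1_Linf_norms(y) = [2.02, 2.02, 1.68, 2.22, 1.95]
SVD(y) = [[-0.66, 0.47, 0.18, -0.28, 0.49], [-0.56, -0.37, 0.26, -0.26, -0.64], [-0.14, -0.61, 0.45, 0.42, 0.48], [-0.32, -0.42, -0.82, -0.08, 0.22], [-0.36, 0.31, -0.17, 0.82, -0.26]] @ diag([4.577534344016305, 3.4969759620182046, 3.384873845734224, 1.8323732712949592, 0.6134131507607867]) @ [[-0.64,0.46,0.50,0.37,-0.04],[-0.1,0.03,0.45,-0.77,0.44],[-0.31,-0.89,0.29,0.17,-0.02],[0.30,0.02,0.46,-0.22,-0.8],[0.63,0.02,0.49,0.44,0.4]]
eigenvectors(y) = [[0.19+0.55j, 0.19-0.55j, 0.25-0.14j, (0.25+0.14j), 0.76+0.00j],[(0.2+0.14j), 0.20-0.14j, (0.41-0.35j), 0.41+0.35j, -0.05+0.00j],[-0.27j, 0.27j, 0.19-0.24j, 0.19+0.24j, (0.47+0j)],[0.63+0.00j, 0.63-0.00j, -0.39+0.06j, (-0.39-0.06j), (0.34+0j)],[(0.01+0.35j), (0.01-0.35j), -0.61+0.00j, -0.61-0.00j, 0.31+0.00j]]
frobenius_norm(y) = 6.96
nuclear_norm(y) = 13.91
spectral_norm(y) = 4.58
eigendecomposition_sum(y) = [[(0.5+0.51j), (-0.1+0.72j), -0.44-1.16j, (-1.19+0.64j), 0.75-0.08j], [(0.3+0.05j), (0.15+0.27j), -0.45-0.28j, (-0.24+0.52j), (0.23-0.22j)], [-0.14-0.29j, 0.15-0.30j, (0.02+0.57j), (0.61-0.1j), -0.33-0.08j], [(0.69-0.33j), (0.7+0.35j), (-1.34+0.05j), 0.24+1.43j, 0.18-0.79j], [(0.2+0.38j), (-0.18+0.4j), (-0.05-0.75j), -0.80+0.16j, 0.45+0.08j]] + [[0.50-0.51j, (-0.1-0.72j), (-0.44+1.16j), (-1.19-0.64j), 0.75+0.08j], [0.30-0.05j, 0.15-0.27j, -0.45+0.28j, (-0.24-0.52j), (0.23+0.22j)], [(-0.14+0.29j), (0.15+0.3j), 0.02-0.57j, (0.61+0.1j), -0.33+0.08j], [0.69+0.33j, (0.7-0.35j), (-1.34-0.05j), (0.24-1.43j), (0.18+0.79j)], [(0.2-0.38j), (-0.18-0.4j), (-0.05+0.75j), -0.80-0.16j, (0.45-0.08j)]] + [[0.05+0.50j, (-0.51-0.69j), -0.22-0.41j, (0.15+0.09j), -0.03-0.82j], [0.26+0.90j, -1.17-1.09j, -0.54-0.68j, 0.31+0.11j, -0.36-1.49j], [(0.25+0.48j), -0.79-0.49j, -0.38-0.32j, (0.19+0.03j), -0.37-0.81j], [(0.18-0.66j), (0.32+1.12j), 0.08+0.63j, (-0.15-0.19j), (-0.34+1.06j)], [0.43-0.98j, (0.22+1.82j), -0.03+0.99j, -0.19-0.33j, (-0.79+1.57j)]] + [[0.05-0.50j,  -0.51+0.69j,  -0.22+0.41j,  (0.15-0.09j),  -0.03+0.82j], [0.26-0.90j,  (-1.17+1.09j),  -0.54+0.68j,  0.31-0.11j,  (-0.36+1.49j)], [(0.25-0.48j),  (-0.79+0.49j),  (-0.38+0.32j),  (0.19-0.03j),  (-0.37+0.81j)], [(0.18+0.66j),  0.32-1.12j,  0.08-0.63j,  -0.15+0.19j,  -0.34-1.06j], [(0.43+0.98j),  (0.22-1.82j),  (-0.03-0.99j),  -0.19+0.33j,  -0.79-1.57j]] + [[(0.52-0j), -0.66+0.00j, (0.66+0j), 0.06-0.00j, (-0.06-0j)],[-0.03+0.00j, 0.04-0.00j, (-0.04-0j), -0.00+0.00j, 0.00+0.00j],[0.32-0.00j, -0.41+0.00j, 0.41+0.00j, (0.03-0j), -0.03-0.00j],[0.23-0.00j, (-0.3+0j), (0.3+0j), 0.03-0.00j, (-0.03-0j)],[0.21-0.00j, -0.27+0.00j, 0.27+0.00j, (0.02-0j), -0.02-0.00j]]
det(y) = 60.90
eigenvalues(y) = [(1.34+2.87j), (1.34-2.87j), (-2.45+0.47j), (-2.45-0.47j), (0.98+0j)]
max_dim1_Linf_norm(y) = 2.22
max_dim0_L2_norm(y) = 3.66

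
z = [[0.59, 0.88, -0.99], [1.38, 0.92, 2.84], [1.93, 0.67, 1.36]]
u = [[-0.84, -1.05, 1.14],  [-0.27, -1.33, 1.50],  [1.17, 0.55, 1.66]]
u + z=[[-0.25,-0.17,0.15],[1.11,-0.41,4.34],[3.10,1.22,3.02]]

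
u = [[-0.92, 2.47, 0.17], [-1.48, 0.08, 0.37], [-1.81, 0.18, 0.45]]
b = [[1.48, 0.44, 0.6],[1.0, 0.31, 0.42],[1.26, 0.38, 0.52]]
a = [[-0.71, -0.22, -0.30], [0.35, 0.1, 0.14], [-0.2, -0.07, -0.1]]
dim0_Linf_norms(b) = [1.48, 0.44, 0.6]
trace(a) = -0.71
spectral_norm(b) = 2.45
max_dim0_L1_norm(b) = 3.74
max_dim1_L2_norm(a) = 0.8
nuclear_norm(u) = 4.94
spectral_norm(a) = 0.92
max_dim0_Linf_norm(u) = 2.47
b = u @ a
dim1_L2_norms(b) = [1.66, 1.13, 1.42]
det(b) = 0.00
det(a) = -0.00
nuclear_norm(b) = 2.47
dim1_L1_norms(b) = [2.52, 1.73, 2.16]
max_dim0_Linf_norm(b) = 1.48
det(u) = -0.00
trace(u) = -0.39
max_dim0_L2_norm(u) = 2.51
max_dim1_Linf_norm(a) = 0.71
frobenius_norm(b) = 2.45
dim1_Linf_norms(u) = [2.47, 1.48, 1.81]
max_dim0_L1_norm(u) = 4.21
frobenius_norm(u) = 3.58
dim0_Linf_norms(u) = [1.81, 2.47, 0.45]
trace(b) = 2.31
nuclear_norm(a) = 0.94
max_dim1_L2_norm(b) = 1.66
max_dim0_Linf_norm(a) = 0.71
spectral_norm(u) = 3.03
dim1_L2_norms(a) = [0.8, 0.39, 0.23]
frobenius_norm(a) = 0.92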